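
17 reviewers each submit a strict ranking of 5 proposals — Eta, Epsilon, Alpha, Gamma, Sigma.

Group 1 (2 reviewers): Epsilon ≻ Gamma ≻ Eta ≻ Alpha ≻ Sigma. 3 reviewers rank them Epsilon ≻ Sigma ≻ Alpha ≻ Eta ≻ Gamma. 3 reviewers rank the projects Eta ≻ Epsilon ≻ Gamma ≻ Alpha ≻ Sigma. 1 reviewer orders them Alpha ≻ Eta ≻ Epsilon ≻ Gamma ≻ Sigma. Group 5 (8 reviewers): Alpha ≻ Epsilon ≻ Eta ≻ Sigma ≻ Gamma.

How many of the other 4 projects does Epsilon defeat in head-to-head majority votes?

Epsilon against each rival (17 reviewers):
Epsilon vs Eta: Epsilon is ranked higher on 2+3+8 = 13 ballots, Eta on 4. Epsilon wins 13–4.
Epsilon vs Alpha: Epsilon preferred on 2+3+3 = 8 ballots; Alpha wins 9–8.
Epsilon vs Gamma: Epsilon, 17–0.
Epsilon vs Sigma: 17 to 0, Epsilon.
Epsilon beats Eta, Gamma, Sigma; loses to Alpha — 3 pairwise wins.

3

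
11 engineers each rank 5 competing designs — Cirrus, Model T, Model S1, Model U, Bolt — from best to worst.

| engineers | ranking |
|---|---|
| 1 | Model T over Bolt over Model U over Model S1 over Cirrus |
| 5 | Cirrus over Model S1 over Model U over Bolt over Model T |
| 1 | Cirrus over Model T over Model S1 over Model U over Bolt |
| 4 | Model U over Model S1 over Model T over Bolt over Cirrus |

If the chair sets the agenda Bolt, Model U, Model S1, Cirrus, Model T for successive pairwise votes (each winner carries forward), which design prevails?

Cirrus

Round 1: Bolt vs Model U — 1–10, Model U advances.
Round 2: Model U vs Model S1 — 5–6, Model S1 advances.
Round 3: Model S1 vs Cirrus — 5–6, Cirrus advances.
Round 4: Cirrus vs Model T — 6–5, Cirrus advances.
Cirrus survives the agenda.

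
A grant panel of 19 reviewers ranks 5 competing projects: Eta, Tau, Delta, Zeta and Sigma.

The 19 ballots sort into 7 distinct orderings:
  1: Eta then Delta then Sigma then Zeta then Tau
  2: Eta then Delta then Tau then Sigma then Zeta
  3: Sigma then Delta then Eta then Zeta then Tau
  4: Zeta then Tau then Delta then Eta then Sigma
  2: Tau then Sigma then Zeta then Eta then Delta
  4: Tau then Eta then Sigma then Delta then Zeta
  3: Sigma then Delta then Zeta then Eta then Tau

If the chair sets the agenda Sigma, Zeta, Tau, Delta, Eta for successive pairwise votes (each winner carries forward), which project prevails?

Round 1: Sigma vs Zeta — 15–4, Sigma advances.
Round 2: Sigma vs Tau — 7–12, Tau advances.
Round 3: Tau vs Delta — 10–9, Tau advances.
Round 4: Tau vs Eta — 10–9, Tau advances.
The agenda winner is Tau.

Tau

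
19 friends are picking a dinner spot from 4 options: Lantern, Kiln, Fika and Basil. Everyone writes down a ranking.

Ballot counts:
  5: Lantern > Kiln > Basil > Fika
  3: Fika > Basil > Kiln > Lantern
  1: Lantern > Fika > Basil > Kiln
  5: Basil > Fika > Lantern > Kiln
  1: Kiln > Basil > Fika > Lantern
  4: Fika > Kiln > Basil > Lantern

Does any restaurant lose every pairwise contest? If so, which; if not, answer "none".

none

Pairwise majorities:
Lantern vs Kiln: Lantern is ranked higher on 5+1+5 = 11 ballots, Kiln on 8. Lantern wins 11–8.
Lantern vs Fika: Lantern preferred on 5+1 = 6 ballots; Fika wins 13–6.
Lantern–Basil: Basil 13–6.
Kiln vs Fika: 5+1 = 6 for Kiln, 13 for Fika — Fika by 13–6.
Kiln vs Basil: Kiln wins 10–9.
Fika vs Basil: 3+1+4 = 8 for Fika, 11 for Basil — Basil by 11–8.
No restaurant is winless: Lantern beats Kiln; Kiln beats Basil; Fika beats Lantern; Basil beats Lantern. There is no Condorcet loser.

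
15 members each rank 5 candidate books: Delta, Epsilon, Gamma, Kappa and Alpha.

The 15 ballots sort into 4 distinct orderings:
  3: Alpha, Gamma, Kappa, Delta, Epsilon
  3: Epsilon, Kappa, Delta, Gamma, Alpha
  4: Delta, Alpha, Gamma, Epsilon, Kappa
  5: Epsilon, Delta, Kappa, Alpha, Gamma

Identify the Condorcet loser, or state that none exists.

Pairwise majorities:
Delta vs Epsilon: Delta preferred on 3+4 = 7 ballots; Epsilon wins 8–7.
Delta vs Gamma: 3+4+5 = 12 for Delta, 3 for Gamma — Delta by 12–3.
Delta vs Kappa: Delta wins 9–6.
Delta vs Alpha: 3+4+5 = 12 for Delta, 3 for Alpha — Delta by 12–3.
Epsilon vs Gamma: Epsilon, 8–7.
Epsilon vs Kappa: Epsilon preferred on 3+4+5 = 12 ballots; Epsilon wins 12–3.
Epsilon vs Alpha: Epsilon preferred on 3+5 = 8 ballots; Epsilon wins 8–7.
Gamma vs Kappa: 3+4 = 7 for Gamma, 8 for Kappa — Kappa by 8–7.
Gamma vs Alpha: Gamma preferred on 3 ballots; Alpha wins 12–3.
Kappa–Alpha: Kappa 8–7.
Gamma is beaten in every head-to-head and is the Condorcet loser.

Gamma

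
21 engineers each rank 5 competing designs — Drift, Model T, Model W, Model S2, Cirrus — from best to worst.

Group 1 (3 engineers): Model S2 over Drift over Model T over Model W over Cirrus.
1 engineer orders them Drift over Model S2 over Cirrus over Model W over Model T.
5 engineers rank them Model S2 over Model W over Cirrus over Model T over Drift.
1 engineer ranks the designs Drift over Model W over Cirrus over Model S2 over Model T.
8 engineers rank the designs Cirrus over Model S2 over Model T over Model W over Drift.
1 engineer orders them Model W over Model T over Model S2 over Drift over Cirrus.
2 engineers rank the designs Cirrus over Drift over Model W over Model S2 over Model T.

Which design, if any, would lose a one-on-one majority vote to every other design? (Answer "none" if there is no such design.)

Head-to-head results (21 engineers):
Drift–Model T: Model T 14–7.
Drift vs Model W: Drift preferred on 3+1+1+2 = 7 ballots; Model W wins 14–7.
Drift vs Model S2: Model S2 wins 17–4.
Drift vs Cirrus: 3+1+1+1 = 6 for Drift, 15 for Cirrus — Cirrus by 15–6.
Model T vs Model W: Model T preferred on 3+8 = 11 ballots; Model T wins 11–10.
Model T vs Model S2: 1 for Model T, 20 for Model S2 — Model S2 by 20–1.
Model T–Cirrus: Cirrus 17–4.
Model W vs Model S2: Model W is ranked higher on 1+1+2 = 4 ballots, Model S2 on 17. Model S2 wins 17–4.
Model W vs Cirrus: 3+5+1+1 = 10 for Model W, 11 for Cirrus — Cirrus by 11–10.
Model S2 vs Cirrus: Cirrus wins 11–10.
Only Drift has no wins; Drift is the Condorcet loser.

Drift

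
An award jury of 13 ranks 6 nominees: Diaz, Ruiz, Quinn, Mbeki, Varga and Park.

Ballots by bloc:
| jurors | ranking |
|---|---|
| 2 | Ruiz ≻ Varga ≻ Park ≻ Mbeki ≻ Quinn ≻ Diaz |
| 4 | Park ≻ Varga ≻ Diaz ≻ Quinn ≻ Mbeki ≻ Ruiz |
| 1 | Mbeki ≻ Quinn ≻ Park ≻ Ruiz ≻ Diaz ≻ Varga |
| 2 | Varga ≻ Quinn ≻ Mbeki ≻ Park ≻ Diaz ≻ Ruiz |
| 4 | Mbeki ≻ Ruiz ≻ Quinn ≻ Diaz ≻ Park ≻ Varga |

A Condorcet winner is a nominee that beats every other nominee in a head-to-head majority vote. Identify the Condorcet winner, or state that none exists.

Head-to-head results (13 jurors):
Diaz vs Ruiz: 4+2 = 6 for Diaz, 7 for Ruiz — Ruiz by 7–6.
Diaz vs Quinn: 4 to 9, Quinn.
Diaz vs Mbeki: 4 to 9, Mbeki.
Diaz vs Varga: Diaz is ranked higher on 1+4 = 5 ballots, Varga on 8. Varga wins 8–5.
Diaz vs Park: Diaz is ranked higher on 4 ballots, Park on 9. Park wins 9–4.
Ruiz vs Quinn: 6 to 7, Quinn.
Ruiz vs Mbeki: Ruiz is ranked higher on 2 ballots, Mbeki on 11. Mbeki wins 11–2.
Ruiz vs Varga: Ruiz is ranked higher on 2+1+4 = 7 ballots, Varga on 6. Ruiz wins 7–6.
Ruiz vs Park: Ruiz preferred on 2+4 = 6 ballots; Park wins 7–6.
Quinn vs Mbeki: 4+2 = 6 for Quinn, 7 for Mbeki — Mbeki by 7–6.
Quinn vs Varga: Quinn is ranked higher on 1+4 = 5 ballots, Varga on 8. Varga wins 8–5.
Quinn vs Park: Quinn is ranked higher on 1+2+4 = 7 ballots, Park on 6. Quinn wins 7–6.
Mbeki vs Varga: Mbeki is ranked higher on 1+4 = 5 ballots, Varga on 8. Varga wins 8–5.
Mbeki vs Park: 1+2+4 = 7 for Mbeki, 6 for Park — Mbeki by 7–6.
Varga vs Park: 4 to 9, Park.
Every nominee loses at least once (Diaz loses to Ruiz; Ruiz loses to Quinn; Quinn loses to Mbeki; Mbeki loses to Varga; Varga loses to Ruiz; Park loses to Quinn). The majority relation contains the cycle Ruiz beats Varga beats Quinn beats Ruiz, so there is no Condorcet winner.

none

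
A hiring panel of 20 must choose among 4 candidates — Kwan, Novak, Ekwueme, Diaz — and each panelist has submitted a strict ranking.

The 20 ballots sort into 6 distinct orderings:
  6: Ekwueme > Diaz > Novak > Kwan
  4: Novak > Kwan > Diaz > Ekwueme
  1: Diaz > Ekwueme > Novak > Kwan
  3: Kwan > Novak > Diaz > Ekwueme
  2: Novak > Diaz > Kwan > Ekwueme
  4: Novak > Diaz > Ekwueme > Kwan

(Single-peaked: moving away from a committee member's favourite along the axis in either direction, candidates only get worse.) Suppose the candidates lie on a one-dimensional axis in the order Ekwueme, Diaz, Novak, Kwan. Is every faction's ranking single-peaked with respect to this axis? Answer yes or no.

Axis positions: Ekwueme=1, Diaz=2, Novak=3, Kwan=4.
Faction 1 (peak Ekwueme at position 1): ranking walks positions 1-2-3-4, expanding outward from the peak — single-peaked.
Faction 2 (peak Novak at position 3): ranking walks positions 3-4-2-1, expanding outward from the peak — single-peaked.
Faction 3 (peak Diaz at position 2): ranking walks positions 2-1-3-4, expanding outward from the peak — single-peaked.
Faction 4 (peak Kwan at position 4): ranking walks positions 4-3-2-1, expanding outward from the peak — single-peaked.
Faction 5 (peak Novak at position 3): ranking walks positions 3-2-4-1, expanding outward from the peak — single-peaked.
Faction 6 (peak Novak at position 3): ranking walks positions 3-2-1-4, expanding outward from the peak — single-peaked.
Every ranking is single-peaked on this axis.

yes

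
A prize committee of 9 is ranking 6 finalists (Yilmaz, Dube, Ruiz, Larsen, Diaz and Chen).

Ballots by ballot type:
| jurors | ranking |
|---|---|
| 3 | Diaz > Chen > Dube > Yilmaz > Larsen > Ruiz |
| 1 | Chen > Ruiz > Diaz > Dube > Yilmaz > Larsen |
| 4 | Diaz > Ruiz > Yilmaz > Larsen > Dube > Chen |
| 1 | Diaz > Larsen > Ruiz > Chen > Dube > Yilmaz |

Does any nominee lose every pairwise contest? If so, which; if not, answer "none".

none

Pairwise majorities:
Yilmaz vs Dube: 4 for Yilmaz, 5 for Dube — Dube by 5–4.
Yilmaz vs Ruiz: Ruiz, 6–3.
Yilmaz vs Larsen: Yilmaz preferred on 3+1+4 = 8 ballots; Yilmaz wins 8–1.
Yilmaz–Diaz: Diaz 9–0.
Yilmaz vs Chen: Chen wins 5–4.
Dube vs Ruiz: Dube is ranked higher on 3 ballots, Ruiz on 6. Ruiz wins 6–3.
Dube vs Larsen: 3+1 = 4 for Dube, 5 for Larsen — Larsen by 5–4.
Dube vs Diaz: Diaz wins 9–0.
Dube vs Chen: Chen, 5–4.
Ruiz vs Larsen: 1+4 = 5 for Ruiz, 4 for Larsen — Ruiz by 5–4.
Ruiz vs Diaz: 1 for Ruiz, 8 for Diaz — Diaz by 8–1.
Ruiz vs Chen: Ruiz, 5–4.
Larsen–Diaz: Diaz 9–0.
Larsen vs Chen: Larsen preferred on 4+1 = 5 ballots; Larsen wins 5–4.
Diaz vs Chen: Diaz, 8–1.
Every nominee wins at least one matchup (Yilmaz beats Larsen; Dube beats Yilmaz; Ruiz beats Yilmaz; Larsen beats Dube; Diaz beats Yilmaz; Chen beats Yilmaz), so there is no Condorcet loser.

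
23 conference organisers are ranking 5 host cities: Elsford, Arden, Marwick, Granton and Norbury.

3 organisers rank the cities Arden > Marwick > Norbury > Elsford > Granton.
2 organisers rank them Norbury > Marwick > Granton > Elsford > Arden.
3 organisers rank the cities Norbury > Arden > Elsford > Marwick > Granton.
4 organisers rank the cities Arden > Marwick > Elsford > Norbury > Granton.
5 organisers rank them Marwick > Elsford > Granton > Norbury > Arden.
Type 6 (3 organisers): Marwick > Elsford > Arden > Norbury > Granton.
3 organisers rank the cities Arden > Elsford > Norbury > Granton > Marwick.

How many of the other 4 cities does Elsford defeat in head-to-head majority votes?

2

Elsford against each rival (23 organisers):
Elsford vs Arden: Elsford is ranked higher on 2+5+3 = 10 ballots, Arden on 13. Arden wins 13–10.
Elsford–Marwick: Marwick 17–6.
Elsford vs Granton: Elsford wins 21–2.
Elsford vs Norbury: Elsford wins 15–8.
Elsford beats Granton, Norbury; loses to Arden, Marwick — 2 pairwise wins.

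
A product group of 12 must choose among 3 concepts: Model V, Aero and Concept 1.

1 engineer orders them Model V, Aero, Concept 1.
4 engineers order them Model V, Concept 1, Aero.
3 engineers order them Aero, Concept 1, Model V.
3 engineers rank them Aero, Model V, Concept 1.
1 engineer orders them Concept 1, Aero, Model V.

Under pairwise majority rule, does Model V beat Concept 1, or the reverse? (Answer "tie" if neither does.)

Model V

Ballots ranking Model V above Concept 1: 1 + 4 + 3 = 8.
Ballots ranking Concept 1 above Model V: 12 − 8 = 4.
Model V wins the head-to-head 8–4.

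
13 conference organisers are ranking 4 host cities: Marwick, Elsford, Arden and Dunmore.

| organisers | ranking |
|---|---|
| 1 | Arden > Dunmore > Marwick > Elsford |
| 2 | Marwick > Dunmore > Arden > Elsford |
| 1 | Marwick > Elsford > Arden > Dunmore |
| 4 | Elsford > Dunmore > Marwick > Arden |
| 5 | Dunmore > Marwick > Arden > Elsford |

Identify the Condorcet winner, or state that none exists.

Dunmore

Check each pair by majority over 13 ballots:
Marwick vs Elsford: 1+2+1+5 = 9 for Marwick, 4 for Elsford — Marwick by 9–4.
Marwick vs Arden: Marwick is ranked higher on 2+1+4+5 = 12 ballots, Arden on 1. Marwick wins 12–1.
Marwick vs Dunmore: Marwick preferred on 2+1 = 3 ballots; Dunmore wins 10–3.
Elsford vs Arden: Arden wins 8–5.
Elsford vs Dunmore: 1+4 = 5 for Elsford, 8 for Dunmore — Dunmore by 8–5.
Arden vs Dunmore: 2 to 11, Dunmore.
Dunmore wins every pairwise contest, so Dunmore is the Condorcet winner.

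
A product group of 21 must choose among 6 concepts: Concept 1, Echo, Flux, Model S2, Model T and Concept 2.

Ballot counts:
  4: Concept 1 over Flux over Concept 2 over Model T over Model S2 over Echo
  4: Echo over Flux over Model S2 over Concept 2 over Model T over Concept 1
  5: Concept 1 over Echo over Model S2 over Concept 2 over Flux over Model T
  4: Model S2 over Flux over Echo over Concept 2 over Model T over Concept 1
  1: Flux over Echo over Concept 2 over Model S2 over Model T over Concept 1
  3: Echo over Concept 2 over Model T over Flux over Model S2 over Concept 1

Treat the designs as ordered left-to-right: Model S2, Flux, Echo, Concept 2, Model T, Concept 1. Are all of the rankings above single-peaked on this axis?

no

Axis positions: Model S2=1, Flux=2, Echo=3, Concept 2=4, Model T=5, Concept 1=6.
Type 1: ranking walks positions 6-2-4-5-1-3; Flux is ranked above Model T even though Model T lies between Flux and the peak Concept 1 on the axis — preferences dip and rise again. Not single-peaked.
Type 2 (peak Echo at position 3): ranking walks positions 3-2-1-4-5-6, expanding outward from the peak — single-peaked.
Type 3: ranking walks positions 6-3-1-4-2-5; Echo is ranked above Model T even though Model T lies between Echo and the peak Concept 1 on the axis — preferences dip and rise again. Not single-peaked.
Type 4 (peak Model S2 at position 1): ranking walks positions 1-2-3-4-5-6, expanding outward from the peak — single-peaked.
Type 5 (peak Flux at position 2): ranking walks positions 2-3-4-1-5-6, expanding outward from the peak — single-peaked.
Type 6 (peak Echo at position 3): ranking walks positions 3-4-5-2-1-6, expanding outward from the peak — single-peaked.
Type 1 violates single-peakedness, so the profile is not single-peaked on this axis.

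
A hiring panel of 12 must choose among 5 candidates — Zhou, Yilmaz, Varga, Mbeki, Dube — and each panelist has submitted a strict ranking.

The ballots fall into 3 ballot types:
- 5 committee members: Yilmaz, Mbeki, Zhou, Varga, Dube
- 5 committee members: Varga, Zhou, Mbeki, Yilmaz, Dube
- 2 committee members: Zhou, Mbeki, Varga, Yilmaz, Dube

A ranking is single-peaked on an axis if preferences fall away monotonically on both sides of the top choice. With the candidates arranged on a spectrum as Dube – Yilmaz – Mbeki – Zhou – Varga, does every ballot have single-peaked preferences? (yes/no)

yes

Axis positions: Dube=1, Yilmaz=2, Mbeki=3, Zhou=4, Varga=5.
Ballot type 1 (peak Yilmaz at position 2): ranking walks positions 2-3-4-5-1, expanding outward from the peak — single-peaked.
Ballot type 2 (peak Varga at position 5): ranking walks positions 5-4-3-2-1, expanding outward from the peak — single-peaked.
Ballot type 3 (peak Zhou at position 4): ranking walks positions 4-3-5-2-1, expanding outward from the peak — single-peaked.
Every ranking is single-peaked on this axis.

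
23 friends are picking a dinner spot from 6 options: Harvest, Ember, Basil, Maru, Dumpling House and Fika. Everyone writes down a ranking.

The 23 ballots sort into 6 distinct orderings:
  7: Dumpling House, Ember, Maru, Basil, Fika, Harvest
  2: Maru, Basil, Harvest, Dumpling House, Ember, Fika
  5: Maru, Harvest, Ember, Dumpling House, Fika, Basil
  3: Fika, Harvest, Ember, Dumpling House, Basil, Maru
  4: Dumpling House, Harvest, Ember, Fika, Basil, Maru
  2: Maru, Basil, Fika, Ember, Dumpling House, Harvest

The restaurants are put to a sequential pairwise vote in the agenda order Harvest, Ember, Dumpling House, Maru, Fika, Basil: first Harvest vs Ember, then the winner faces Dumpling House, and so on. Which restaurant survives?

Round 1: Harvest vs Ember — 14–9, Harvest advances.
Round 2: Harvest vs Dumpling House — 10–13, Dumpling House advances.
Round 3: Dumpling House vs Maru — 14–9, Dumpling House advances.
Round 4: Dumpling House vs Fika — 18–5, Dumpling House advances.
Round 5: Dumpling House vs Basil — 19–4, Dumpling House advances.
Dumpling House survives the agenda.

Dumpling House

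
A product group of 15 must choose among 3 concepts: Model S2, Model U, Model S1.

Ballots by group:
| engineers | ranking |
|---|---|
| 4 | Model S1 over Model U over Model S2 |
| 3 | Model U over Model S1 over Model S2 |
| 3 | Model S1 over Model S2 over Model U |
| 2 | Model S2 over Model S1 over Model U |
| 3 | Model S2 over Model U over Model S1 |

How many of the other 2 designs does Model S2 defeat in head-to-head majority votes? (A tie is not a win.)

1

Model S2 against each rival (15 engineers):
Model S2–Model U: Model S2 8–7.
Model S2 vs Model S1: Model S2 is ranked higher on 2+3 = 5 ballots, Model S1 on 10. Model S1 wins 10–5.
Model S2 beats Model U; loses to Model S1 — 1 pairwise win.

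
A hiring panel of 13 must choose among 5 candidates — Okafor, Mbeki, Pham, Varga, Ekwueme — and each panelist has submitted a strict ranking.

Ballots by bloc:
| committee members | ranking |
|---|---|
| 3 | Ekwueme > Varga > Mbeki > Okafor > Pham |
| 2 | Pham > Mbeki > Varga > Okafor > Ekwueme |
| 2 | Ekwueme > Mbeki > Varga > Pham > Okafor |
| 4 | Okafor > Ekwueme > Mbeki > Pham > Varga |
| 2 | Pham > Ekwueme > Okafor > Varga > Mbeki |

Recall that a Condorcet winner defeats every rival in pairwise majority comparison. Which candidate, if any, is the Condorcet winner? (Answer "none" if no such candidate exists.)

Ekwueme

Pairwise majorities:
Okafor vs Mbeki: Okafor is ranked higher on 4+2 = 6 ballots, Mbeki on 7. Mbeki wins 7–6.
Okafor vs Pham: Okafor wins 7–6.
Okafor–Varga: Varga 7–6.
Okafor vs Ekwueme: Ekwueme, 7–6.
Mbeki vs Pham: Mbeki is ranked higher on 3+2+4 = 9 ballots, Pham on 4. Mbeki wins 9–4.
Mbeki vs Varga: 2+2+4 = 8 for Mbeki, 5 for Varga — Mbeki by 8–5.
Mbeki vs Ekwueme: Mbeki is ranked higher on 2 ballots, Ekwueme on 11. Ekwueme wins 11–2.
Pham vs Varga: 8 to 5, Pham.
Pham vs Ekwueme: Ekwueme wins 9–4.
Varga vs Ekwueme: Varga is ranked higher on 2 ballots, Ekwueme on 11. Ekwueme wins 11–2.
Ekwueme beats each of Okafor, Mbeki, Pham, Varga — Ekwueme is the Condorcet winner.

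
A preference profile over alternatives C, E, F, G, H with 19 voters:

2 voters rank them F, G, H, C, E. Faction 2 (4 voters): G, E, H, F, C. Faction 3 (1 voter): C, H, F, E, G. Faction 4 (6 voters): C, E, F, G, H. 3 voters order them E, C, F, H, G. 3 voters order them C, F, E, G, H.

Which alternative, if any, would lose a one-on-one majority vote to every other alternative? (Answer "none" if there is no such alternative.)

Pairwise majorities:
C vs E: 12 to 7, C.
C vs F: C, 13–6.
C vs G: 13 to 6, C.
C vs H: C wins 13–6.
E vs F: 4+6+3 = 13 for E, 6 for F — E by 13–6.
E vs G: E is ranked higher on 1+6+3+3 = 13 ballots, G on 6. E wins 13–6.
E vs H: E preferred on 4+6+3+3 = 16 ballots; E wins 16–3.
F vs G: 2+1+6+3+3 = 15 for F, 4 for G — F by 15–4.
F vs H: F wins 14–5.
G vs H: G is ranked higher on 2+4+6+3 = 15 ballots, H on 4. G wins 15–4.
Only H has no wins; H is the Condorcet loser.

H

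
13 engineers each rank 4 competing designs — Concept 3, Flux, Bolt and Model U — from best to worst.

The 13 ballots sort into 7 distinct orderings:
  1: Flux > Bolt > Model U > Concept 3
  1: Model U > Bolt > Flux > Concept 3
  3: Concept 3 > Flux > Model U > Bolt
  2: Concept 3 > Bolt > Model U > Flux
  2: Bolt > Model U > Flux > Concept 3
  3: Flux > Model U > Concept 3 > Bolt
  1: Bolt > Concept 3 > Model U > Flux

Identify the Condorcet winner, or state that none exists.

Flux

Head-to-head results (13 engineers):
Concept 3 vs Flux: 3+2+1 = 6 for Concept 3, 7 for Flux — Flux by 7–6.
Concept 3 vs Bolt: 3+2+3 = 8 for Concept 3, 5 for Bolt — Concept 3 by 8–5.
Concept 3 vs Model U: 3+2+1 = 6 for Concept 3, 7 for Model U — Model U by 7–6.
Flux vs Bolt: 7 to 6, Flux.
Flux vs Model U: 7 to 6, Flux.
Bolt vs Model U: Bolt preferred on 1+2+2+1 = 6 ballots; Model U wins 7–6.
Flux defeats every rival head-to-head and is the Condorcet winner.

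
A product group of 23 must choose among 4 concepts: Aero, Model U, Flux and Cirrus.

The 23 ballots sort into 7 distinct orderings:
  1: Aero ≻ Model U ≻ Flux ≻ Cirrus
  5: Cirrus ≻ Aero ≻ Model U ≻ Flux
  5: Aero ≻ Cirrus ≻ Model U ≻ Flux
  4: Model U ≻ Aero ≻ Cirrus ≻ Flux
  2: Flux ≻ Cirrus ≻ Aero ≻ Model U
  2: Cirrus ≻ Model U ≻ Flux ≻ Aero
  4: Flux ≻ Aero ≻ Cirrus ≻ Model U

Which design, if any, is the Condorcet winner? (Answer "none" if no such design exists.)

Aero

Pairwise majorities:
Aero–Model U: Aero 17–6.
Aero–Flux: Aero 15–8.
Aero–Cirrus: Aero 14–9.
Model U vs Flux: Model U wins 17–6.
Model U vs Cirrus: Cirrus wins 18–5.
Flux–Cirrus: Cirrus 16–7.
Only Aero has no losses; Aero is the Condorcet winner.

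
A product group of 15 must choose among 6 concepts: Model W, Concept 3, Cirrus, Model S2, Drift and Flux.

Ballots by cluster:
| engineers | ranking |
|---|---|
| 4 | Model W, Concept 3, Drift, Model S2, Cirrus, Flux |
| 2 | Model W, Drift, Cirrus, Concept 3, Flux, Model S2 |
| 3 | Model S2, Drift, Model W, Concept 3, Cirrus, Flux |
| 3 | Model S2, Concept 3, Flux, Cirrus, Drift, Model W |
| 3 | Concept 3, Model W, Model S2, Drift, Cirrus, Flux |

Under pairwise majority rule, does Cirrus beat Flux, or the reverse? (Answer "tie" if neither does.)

Ballots ranking Cirrus above Flux: 4 + 2 + 3 + 3 = 12.
Ballots ranking Flux above Cirrus: 15 − 12 = 3.
Cirrus wins the head-to-head 12–3.

Cirrus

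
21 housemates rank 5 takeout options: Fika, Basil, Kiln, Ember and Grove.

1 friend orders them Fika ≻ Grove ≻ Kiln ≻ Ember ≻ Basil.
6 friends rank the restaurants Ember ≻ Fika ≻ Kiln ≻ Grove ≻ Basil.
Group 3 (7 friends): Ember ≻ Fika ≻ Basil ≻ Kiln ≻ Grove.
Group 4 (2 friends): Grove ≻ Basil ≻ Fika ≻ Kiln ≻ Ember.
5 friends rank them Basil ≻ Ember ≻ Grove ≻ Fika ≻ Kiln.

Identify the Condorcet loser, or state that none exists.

Pairwise majorities:
Fika vs Basil: Fika is ranked higher on 1+6+7 = 14 ballots, Basil on 7. Fika wins 14–7.
Fika vs Kiln: Fika, 21–0.
Fika vs Ember: 3 to 18, Ember.
Fika vs Grove: 14 to 7, Fika.
Basil vs Kiln: Basil wins 14–7.
Basil vs Ember: Basil is ranked higher on 2+5 = 7 ballots, Ember on 14. Ember wins 14–7.
Basil vs Grove: Basil, 12–9.
Kiln vs Ember: Kiln is ranked higher on 1+2 = 3 ballots, Ember on 18. Ember wins 18–3.
Kiln vs Grove: Kiln, 13–8.
Ember vs Grove: Ember, 18–3.
Grove loses to every other restaurant — it is the Condorcet loser.

Grove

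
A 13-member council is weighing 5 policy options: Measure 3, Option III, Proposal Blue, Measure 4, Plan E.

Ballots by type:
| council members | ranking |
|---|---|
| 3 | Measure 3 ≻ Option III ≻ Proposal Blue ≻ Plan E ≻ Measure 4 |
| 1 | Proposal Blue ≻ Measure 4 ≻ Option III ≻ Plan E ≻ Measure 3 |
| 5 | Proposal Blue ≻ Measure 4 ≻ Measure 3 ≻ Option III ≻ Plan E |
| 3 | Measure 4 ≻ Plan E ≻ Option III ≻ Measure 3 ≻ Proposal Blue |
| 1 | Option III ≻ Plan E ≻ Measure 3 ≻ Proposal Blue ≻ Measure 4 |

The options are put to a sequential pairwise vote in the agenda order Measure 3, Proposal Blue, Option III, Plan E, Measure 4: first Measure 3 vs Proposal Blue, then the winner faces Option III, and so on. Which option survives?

Measure 4

Round 1: Measure 3 vs Proposal Blue — 7–6, Measure 3 advances.
Round 2: Measure 3 vs Option III — 8–5, Measure 3 advances.
Round 3: Measure 3 vs Plan E — 8–5, Measure 3 advances.
Round 4: Measure 3 vs Measure 4 — 4–9, Measure 4 advances.
Measure 4 survives the agenda.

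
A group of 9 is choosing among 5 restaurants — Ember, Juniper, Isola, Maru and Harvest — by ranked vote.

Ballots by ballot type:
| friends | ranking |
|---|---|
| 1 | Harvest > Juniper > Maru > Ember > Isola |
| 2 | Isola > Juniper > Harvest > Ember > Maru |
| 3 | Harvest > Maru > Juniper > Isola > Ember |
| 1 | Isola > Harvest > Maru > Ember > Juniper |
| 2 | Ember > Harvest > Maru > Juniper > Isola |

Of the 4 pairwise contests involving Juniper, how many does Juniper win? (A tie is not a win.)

Juniper against each rival (9 friends):
Juniper vs Ember: Juniper is ranked higher on 1+2+3 = 6 ballots, Ember on 3. Juniper wins 6–3.
Juniper vs Isola: 1+3+2 = 6 for Juniper, 3 for Isola — Juniper by 6–3.
Juniper vs Maru: Maru, 6–3.
Juniper vs Harvest: Harvest wins 7–2.
Juniper beats Ember, Isola; loses to Maru, Harvest — 2 pairwise wins.

2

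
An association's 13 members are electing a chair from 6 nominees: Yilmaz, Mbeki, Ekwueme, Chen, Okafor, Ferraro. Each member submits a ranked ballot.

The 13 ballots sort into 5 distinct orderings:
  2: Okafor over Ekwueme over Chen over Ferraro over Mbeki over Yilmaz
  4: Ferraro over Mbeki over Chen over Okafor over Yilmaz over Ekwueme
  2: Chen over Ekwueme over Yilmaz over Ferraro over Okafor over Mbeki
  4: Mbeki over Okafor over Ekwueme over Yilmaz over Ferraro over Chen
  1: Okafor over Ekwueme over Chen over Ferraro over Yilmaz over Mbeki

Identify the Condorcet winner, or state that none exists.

none

Check each pair by majority over 13 ballots:
Yilmaz vs Mbeki: Mbeki wins 10–3.
Yilmaz vs Ekwueme: Ekwueme wins 9–4.
Yilmaz vs Chen: Chen wins 9–4.
Yilmaz–Okafor: Okafor 11–2.
Yilmaz vs Ferraro: Ferraro wins 7–6.
Mbeki vs Ekwueme: Mbeki, 8–5.
Mbeki vs Chen: Mbeki wins 8–5.
Mbeki–Okafor: Mbeki 8–5.
Mbeki–Ferraro: Ferraro 9–4.
Ekwueme–Chen: Ekwueme 7–6.
Ekwueme–Okafor: Okafor 11–2.
Ekwueme–Ferraro: Ekwueme 9–4.
Chen vs Okafor: Okafor, 7–6.
Chen–Ferraro: Ferraro 8–5.
Okafor–Ferraro: Okafor 7–6.
Each candidate drops at least one matchup (Yilmaz loses to Mbeki; Mbeki loses to Ferraro; Ekwueme loses to Mbeki; Chen loses to Mbeki; Okafor loses to Mbeki; Ferraro loses to Ekwueme); the cycle Mbeki > Ekwueme > Ferraro > Mbeki rules out a Condorcet winner.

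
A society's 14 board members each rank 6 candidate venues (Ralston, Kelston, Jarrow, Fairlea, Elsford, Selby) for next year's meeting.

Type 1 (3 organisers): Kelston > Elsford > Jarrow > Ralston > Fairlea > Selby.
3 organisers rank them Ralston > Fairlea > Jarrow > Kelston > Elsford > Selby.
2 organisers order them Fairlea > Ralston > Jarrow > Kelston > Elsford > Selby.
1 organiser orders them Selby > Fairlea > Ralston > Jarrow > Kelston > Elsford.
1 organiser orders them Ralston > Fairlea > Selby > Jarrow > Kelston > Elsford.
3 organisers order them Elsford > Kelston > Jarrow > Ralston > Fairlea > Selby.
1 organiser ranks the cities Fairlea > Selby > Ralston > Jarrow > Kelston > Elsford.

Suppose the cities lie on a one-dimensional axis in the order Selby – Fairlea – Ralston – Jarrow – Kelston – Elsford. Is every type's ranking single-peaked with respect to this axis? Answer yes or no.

yes

Axis positions: Selby=1, Fairlea=2, Ralston=3, Jarrow=4, Kelston=5, Elsford=6.
Type 1 (peak Kelston at position 5): ranking walks positions 5-6-4-3-2-1, expanding outward from the peak — single-peaked.
Type 2 (peak Ralston at position 3): ranking walks positions 3-2-4-5-6-1, expanding outward from the peak — single-peaked.
Type 3 (peak Fairlea at position 2): ranking walks positions 2-3-4-5-6-1, expanding outward from the peak — single-peaked.
Type 4 (peak Selby at position 1): ranking walks positions 1-2-3-4-5-6, expanding outward from the peak — single-peaked.
Type 5 (peak Ralston at position 3): ranking walks positions 3-2-1-4-5-6, expanding outward from the peak — single-peaked.
Type 6 (peak Elsford at position 6): ranking walks positions 6-5-4-3-2-1, expanding outward from the peak — single-peaked.
Type 7 (peak Fairlea at position 2): ranking walks positions 2-1-3-4-5-6, expanding outward from the peak — single-peaked.
Every ranking is single-peaked on this axis.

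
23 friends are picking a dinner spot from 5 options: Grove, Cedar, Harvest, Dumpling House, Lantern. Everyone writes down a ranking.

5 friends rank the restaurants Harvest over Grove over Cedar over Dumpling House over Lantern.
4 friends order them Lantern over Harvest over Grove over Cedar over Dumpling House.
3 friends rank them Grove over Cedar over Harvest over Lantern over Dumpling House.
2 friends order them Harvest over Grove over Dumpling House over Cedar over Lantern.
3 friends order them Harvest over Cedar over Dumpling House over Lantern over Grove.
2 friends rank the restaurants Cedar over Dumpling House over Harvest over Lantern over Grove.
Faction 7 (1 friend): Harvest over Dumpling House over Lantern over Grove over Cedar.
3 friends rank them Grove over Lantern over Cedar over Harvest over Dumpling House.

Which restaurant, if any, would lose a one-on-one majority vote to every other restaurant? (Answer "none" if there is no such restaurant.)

Lantern

Pairwise majorities:
Grove vs Cedar: 18 to 5, Grove.
Grove vs Harvest: Grove is ranked higher on 3+3 = 6 ballots, Harvest on 17. Harvest wins 17–6.
Grove vs Dumpling House: Grove wins 17–6.
Grove vs Lantern: Grove is ranked higher on 5+3+2+3 = 13 ballots, Lantern on 10. Grove wins 13–10.
Cedar vs Harvest: 3+2+3 = 8 for Cedar, 15 for Harvest — Harvest by 15–8.
Cedar vs Dumpling House: Cedar, 20–3.
Cedar vs Lantern: 15 to 8, Cedar.
Harvest–Dumpling House: Harvest 21–2.
Harvest vs Lantern: 5+3+2+3+2+1 = 16 for Harvest, 7 for Lantern — Harvest by 16–7.
Dumpling House vs Lantern: 5+2+3+2+1 = 13 for Dumpling House, 10 for Lantern — Dumpling House by 13–10.
Only Lantern has no wins; Lantern is the Condorcet loser.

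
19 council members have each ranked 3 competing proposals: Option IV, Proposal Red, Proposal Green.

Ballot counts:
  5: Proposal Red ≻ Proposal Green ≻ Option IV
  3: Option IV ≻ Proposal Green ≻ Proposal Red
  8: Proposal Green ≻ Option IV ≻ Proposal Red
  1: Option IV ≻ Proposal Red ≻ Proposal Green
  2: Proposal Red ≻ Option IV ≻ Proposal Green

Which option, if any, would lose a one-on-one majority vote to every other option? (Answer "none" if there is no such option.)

Pairwise majorities:
Option IV vs Proposal Red: Option IV, 12–7.
Option IV vs Proposal Green: Option IV preferred on 3+1+2 = 6 ballots; Proposal Green wins 13–6.
Proposal Red vs Proposal Green: Proposal Red is ranked higher on 5+1+2 = 8 ballots, Proposal Green on 11. Proposal Green wins 11–8.
Only Proposal Red has no wins; Proposal Red is the Condorcet loser.

Proposal Red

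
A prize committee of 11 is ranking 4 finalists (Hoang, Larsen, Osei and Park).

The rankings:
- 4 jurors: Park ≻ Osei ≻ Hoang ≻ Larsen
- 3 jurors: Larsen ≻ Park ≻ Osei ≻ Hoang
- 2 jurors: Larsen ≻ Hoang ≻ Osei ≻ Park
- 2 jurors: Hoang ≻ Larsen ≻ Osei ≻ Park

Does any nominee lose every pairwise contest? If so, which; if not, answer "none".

none

Pairwise majorities:
Hoang vs Larsen: Hoang preferred on 4+2 = 6 ballots; Hoang wins 6–5.
Hoang–Osei: Osei 7–4.
Hoang vs Park: 2+2 = 4 for Hoang, 7 for Park — Park by 7–4.
Larsen vs Osei: 7 to 4, Larsen.
Larsen vs Park: Larsen is ranked higher on 3+2+2 = 7 ballots, Park on 4. Larsen wins 7–4.
Osei vs Park: Park wins 7–4.
Every nominee wins at least one matchup (Hoang beats Larsen; Larsen beats Osei; Osei beats Hoang; Park beats Hoang), so there is no Condorcet loser.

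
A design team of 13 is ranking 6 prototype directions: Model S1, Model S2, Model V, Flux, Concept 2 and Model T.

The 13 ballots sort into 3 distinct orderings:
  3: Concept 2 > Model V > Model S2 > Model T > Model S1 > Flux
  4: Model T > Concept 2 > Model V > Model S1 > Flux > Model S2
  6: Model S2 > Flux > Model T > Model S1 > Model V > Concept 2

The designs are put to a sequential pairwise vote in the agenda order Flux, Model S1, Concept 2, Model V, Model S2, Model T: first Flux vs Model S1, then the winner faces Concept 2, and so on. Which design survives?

Model T

Round 1: Flux vs Model S1 — 6–7, Model S1 advances.
Round 2: Model S1 vs Concept 2 — 6–7, Concept 2 advances.
Round 3: Concept 2 vs Model V — 7–6, Concept 2 advances.
Round 4: Concept 2 vs Model S2 — 7–6, Concept 2 advances.
Round 5: Concept 2 vs Model T — 3–10, Model T advances.
Model T survives the agenda.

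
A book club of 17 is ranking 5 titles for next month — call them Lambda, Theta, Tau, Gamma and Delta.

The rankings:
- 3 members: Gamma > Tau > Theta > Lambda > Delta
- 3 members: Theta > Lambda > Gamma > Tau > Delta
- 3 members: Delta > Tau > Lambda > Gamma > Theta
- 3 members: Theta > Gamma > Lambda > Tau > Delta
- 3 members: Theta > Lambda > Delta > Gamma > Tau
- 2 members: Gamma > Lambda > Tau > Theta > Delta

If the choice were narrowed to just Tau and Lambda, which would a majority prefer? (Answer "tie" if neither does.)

Ballots ranking Tau above Lambda: 3 + 3 = 6.
Ballots ranking Lambda above Tau: 17 − 6 = 11.
Lambda wins the head-to-head 11–6.

Lambda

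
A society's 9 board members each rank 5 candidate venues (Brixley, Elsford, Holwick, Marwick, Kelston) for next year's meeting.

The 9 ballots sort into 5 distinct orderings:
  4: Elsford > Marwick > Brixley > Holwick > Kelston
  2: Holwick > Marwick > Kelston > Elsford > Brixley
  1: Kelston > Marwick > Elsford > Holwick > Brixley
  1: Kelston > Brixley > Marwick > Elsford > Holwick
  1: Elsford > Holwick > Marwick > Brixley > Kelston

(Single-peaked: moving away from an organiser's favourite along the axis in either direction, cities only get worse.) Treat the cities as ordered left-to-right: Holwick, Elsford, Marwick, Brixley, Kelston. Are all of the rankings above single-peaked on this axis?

Axis positions: Holwick=1, Elsford=2, Marwick=3, Brixley=4, Kelston=5.
Type 1 (peak Elsford at position 2): ranking walks positions 2-3-4-1-5, expanding outward from the peak — single-peaked.
Type 2: ranking walks positions 1-3-5-2-4; Marwick is ranked above Elsford even though Elsford lies between Marwick and the peak Holwick on the axis — preferences dip and rise again. Not single-peaked.
Type 3: ranking walks positions 5-3-2-1-4; Marwick is ranked above Brixley even though Brixley lies between Marwick and the peak Kelston on the axis — preferences dip and rise again. Not single-peaked.
Type 4 (peak Kelston at position 5): ranking walks positions 5-4-3-2-1, expanding outward from the peak — single-peaked.
Type 5 (peak Elsford at position 2): ranking walks positions 2-1-3-4-5, expanding outward from the peak — single-peaked.
Type 2 violates single-peakedness, so the profile is not single-peaked on this axis.

no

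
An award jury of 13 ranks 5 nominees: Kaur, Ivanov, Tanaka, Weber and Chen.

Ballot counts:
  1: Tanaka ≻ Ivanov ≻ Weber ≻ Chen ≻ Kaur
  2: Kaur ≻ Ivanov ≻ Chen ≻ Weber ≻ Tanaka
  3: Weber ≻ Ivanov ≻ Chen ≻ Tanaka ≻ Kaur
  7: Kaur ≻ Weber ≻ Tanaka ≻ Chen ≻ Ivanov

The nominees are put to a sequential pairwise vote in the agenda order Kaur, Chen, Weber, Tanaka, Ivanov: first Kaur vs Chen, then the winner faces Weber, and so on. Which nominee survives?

Round 1: Kaur vs Chen — 9–4, Kaur advances.
Round 2: Kaur vs Weber — 9–4, Kaur advances.
Round 3: Kaur vs Tanaka — 9–4, Kaur advances.
Round 4: Kaur vs Ivanov — 9–4, Kaur advances.
Kaur survives the agenda.

Kaur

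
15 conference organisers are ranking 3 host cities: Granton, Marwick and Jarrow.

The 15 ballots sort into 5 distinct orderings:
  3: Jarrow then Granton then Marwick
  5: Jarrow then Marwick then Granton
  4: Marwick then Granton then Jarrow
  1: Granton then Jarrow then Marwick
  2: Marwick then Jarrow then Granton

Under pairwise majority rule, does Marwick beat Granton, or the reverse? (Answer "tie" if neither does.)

Marwick

Ballots ranking Marwick above Granton: 5 + 4 + 2 = 11.
Ballots ranking Granton above Marwick: 15 − 11 = 4.
Marwick wins the head-to-head 11–4.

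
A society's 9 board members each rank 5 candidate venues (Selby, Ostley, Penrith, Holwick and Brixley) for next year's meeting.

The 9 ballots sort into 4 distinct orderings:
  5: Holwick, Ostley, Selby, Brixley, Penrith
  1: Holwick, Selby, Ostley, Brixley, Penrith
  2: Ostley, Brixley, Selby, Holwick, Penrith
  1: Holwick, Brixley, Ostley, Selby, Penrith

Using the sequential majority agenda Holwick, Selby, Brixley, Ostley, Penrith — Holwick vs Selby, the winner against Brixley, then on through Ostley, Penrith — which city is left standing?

Holwick

Round 1: Holwick vs Selby — 7–2, Holwick advances.
Round 2: Holwick vs Brixley — 7–2, Holwick advances.
Round 3: Holwick vs Ostley — 7–2, Holwick advances.
Round 4: Holwick vs Penrith — 9–0, Holwick advances.
The agenda winner is Holwick.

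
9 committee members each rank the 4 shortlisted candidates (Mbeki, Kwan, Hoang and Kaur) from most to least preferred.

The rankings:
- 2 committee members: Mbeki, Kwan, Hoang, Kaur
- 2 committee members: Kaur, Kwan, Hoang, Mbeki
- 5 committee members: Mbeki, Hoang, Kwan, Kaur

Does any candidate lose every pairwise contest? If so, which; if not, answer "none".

Kaur

Pairwise majorities:
Mbeki vs Kwan: Mbeki preferred on 2+5 = 7 ballots; Mbeki wins 7–2.
Mbeki–Hoang: Mbeki 7–2.
Mbeki vs Kaur: Mbeki, 7–2.
Kwan vs Hoang: 2+2 = 4 for Kwan, 5 for Hoang — Hoang by 5–4.
Kwan vs Kaur: Kwan preferred on 2+5 = 7 ballots; Kwan wins 7–2.
Hoang–Kaur: Hoang 7–2.
Kaur loses to every other candidate — it is the Condorcet loser.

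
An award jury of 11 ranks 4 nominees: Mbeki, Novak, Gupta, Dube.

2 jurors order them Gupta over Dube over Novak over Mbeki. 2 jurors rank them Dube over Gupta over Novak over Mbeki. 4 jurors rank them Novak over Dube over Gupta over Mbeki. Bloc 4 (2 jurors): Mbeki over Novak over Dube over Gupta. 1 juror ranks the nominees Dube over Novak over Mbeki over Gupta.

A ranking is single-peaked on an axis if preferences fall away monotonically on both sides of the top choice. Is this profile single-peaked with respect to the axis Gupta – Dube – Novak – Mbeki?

yes

Axis positions: Gupta=1, Dube=2, Novak=3, Mbeki=4.
Bloc 1 (peak Gupta at position 1): ranking walks positions 1-2-3-4, expanding outward from the peak — single-peaked.
Bloc 2 (peak Dube at position 2): ranking walks positions 2-1-3-4, expanding outward from the peak — single-peaked.
Bloc 3 (peak Novak at position 3): ranking walks positions 3-2-1-4, expanding outward from the peak — single-peaked.
Bloc 4 (peak Mbeki at position 4): ranking walks positions 4-3-2-1, expanding outward from the peak — single-peaked.
Bloc 5 (peak Dube at position 2): ranking walks positions 2-3-4-1, expanding outward from the peak — single-peaked.
Every ranking is single-peaked on this axis.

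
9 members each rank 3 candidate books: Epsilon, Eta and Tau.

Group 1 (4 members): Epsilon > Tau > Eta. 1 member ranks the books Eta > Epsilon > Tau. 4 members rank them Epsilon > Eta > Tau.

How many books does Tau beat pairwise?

0

Tau against each rival (9 members):
Tau vs Epsilon: 0 for Tau, 9 for Epsilon — Epsilon by 9–0.
Tau vs Eta: Eta, 5–4.
Tau beats no one; loses to Epsilon, Eta — 0 pairwise wins.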